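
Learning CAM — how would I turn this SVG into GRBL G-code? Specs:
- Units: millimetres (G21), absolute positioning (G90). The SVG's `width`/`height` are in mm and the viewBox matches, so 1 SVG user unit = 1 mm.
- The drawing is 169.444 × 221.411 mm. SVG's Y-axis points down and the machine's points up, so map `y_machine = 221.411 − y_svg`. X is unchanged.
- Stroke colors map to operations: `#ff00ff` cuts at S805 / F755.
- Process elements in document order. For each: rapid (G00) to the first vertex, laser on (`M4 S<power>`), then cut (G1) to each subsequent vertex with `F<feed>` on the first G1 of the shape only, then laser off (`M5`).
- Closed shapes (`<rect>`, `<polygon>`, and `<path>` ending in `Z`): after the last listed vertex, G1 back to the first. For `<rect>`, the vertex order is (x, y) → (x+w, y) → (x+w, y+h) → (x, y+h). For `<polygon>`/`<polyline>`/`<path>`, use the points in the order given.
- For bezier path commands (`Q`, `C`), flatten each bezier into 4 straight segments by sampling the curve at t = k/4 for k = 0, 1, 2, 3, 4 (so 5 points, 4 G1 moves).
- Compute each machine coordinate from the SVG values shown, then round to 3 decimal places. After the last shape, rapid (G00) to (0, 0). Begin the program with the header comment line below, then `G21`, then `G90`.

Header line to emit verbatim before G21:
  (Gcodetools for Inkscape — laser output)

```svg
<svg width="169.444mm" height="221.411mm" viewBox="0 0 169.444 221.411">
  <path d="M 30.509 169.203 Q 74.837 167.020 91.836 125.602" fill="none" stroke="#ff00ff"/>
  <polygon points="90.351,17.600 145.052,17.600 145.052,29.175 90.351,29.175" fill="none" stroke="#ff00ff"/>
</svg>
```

(Gcodetools for Inkscape — laser output)
G21
G90
G00 X30.509 Y52.208
M4 S805
G1 X50.965 Y55.752 F755
G1 X68.005 Y64.200
G1 X81.628 Y77.552
G1 X91.836 Y95.809
M5
G00 X90.351 Y203.811
M4 S805
G1 X145.052 Y203.811 F755
G1 X145.052 Y192.236
G1 X90.351 Y192.236
G1 X90.351 Y203.811
M5
G00 X0.000 Y0.000

viewBox `0 0 169.444 221.411` with mm width/height → 1 unit = 1 mm. Flip: y_m = 221.411 − y_svg.

**Shape 1** — `<path>` quadratic bezier, stroke `#ff00ff` → cut (S805, F755). Control points (SVG): P0=(30.509,169.203), P1=(74.837,167.020), P2=(91.836,125.602); sampled at t=k/4. Machine vertices: (30.509,52.208) → (50.965,55.752) → (68.005,64.200) → (81.628,77.552) → (91.836,95.809). Open path.

**Shape 2** — `<polygon>` rectangle, stroke `#ff00ff` → cut (S805, F755). Machine vertices: (90.351,203.811) → (145.052,203.811) → (145.052,192.236) → (90.351,192.236) → (90.351,203.811). Closed: final G1 returns to the first vertex.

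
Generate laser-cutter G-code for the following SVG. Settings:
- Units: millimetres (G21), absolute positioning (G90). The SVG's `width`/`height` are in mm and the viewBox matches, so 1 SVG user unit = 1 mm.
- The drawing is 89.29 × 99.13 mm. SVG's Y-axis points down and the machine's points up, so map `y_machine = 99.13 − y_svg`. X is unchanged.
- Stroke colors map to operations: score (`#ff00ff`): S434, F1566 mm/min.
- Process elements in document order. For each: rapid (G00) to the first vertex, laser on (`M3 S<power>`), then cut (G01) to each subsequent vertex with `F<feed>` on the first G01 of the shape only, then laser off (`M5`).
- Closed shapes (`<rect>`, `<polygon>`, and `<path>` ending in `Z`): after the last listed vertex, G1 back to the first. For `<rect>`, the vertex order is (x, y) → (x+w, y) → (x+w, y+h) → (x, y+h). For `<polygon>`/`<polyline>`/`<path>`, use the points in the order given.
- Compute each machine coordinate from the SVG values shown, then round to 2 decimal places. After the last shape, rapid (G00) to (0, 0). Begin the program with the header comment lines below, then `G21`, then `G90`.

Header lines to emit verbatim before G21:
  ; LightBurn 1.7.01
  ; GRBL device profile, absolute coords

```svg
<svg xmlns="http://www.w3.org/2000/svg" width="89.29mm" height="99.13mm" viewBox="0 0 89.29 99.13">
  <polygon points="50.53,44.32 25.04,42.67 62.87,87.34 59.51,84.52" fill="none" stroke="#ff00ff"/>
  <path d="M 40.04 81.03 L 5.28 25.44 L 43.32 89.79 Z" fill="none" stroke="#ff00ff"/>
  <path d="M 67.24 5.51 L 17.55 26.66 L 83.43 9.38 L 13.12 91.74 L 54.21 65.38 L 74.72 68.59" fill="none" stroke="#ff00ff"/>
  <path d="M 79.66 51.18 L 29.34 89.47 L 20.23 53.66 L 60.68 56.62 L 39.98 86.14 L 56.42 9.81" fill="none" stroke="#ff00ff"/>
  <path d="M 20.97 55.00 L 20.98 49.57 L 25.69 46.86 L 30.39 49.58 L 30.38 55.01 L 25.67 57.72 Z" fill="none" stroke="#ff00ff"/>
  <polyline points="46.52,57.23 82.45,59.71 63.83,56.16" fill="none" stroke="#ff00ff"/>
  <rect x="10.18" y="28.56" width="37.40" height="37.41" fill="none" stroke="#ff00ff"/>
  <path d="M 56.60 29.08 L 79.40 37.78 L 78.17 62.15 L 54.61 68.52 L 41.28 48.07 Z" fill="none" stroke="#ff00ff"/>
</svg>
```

1 u = 1 mm; y_m = 99.13 − y.

[1] `<polygon>` closed polygon, #ff00ff→score S434 F1566: (50.53,54.81) → (25.04,56.46) → (62.87,11.79) → (59.51,14.61) → (50.53,54.81) (closed)

[2] `<path>` closed polygon, #ff00ff→score S434 F1566: (40.04,18.10) → (5.28,73.69) → (43.32,9.34) → (40.04,18.10) (closed)

[3] `<path>` open polyline, #ff00ff→score S434 F1566: (67.24,93.62) → (17.55,72.47) → (83.43,89.75) → (13.12,7.39) → (54.21,33.75) → (74.72,30.54)

[4] `<path>` open polyline, #ff00ff→score S434 F1566: (79.66,47.95) → (29.34,9.66) → (20.23,45.47) → (60.68,42.51) → (39.98,12.99) → (56.42,89.32)

[5] `<path>` regular polygon, #ff00ff→score S434 F1566: (20.97,44.13) → (20.98,49.56) → (25.69,52.27) → (30.39,49.55) → (30.38,44.12) → (25.67,41.41) → (20.97,44.13) (closed)

[6] `<polyline>` open polyline, #ff00ff→score S434 F1566: (46.52,41.90) → (82.45,39.42) → (63.83,42.97)

[7] `<rect>` rectangle, #ff00ff→score S434 F1566: (10.18,70.57) → (47.58,70.57) → (47.58,33.16) → (10.18,33.16) → (10.18,70.57) (closed)

[8] `<path>` regular polygon, #ff00ff→score S434 F1566: (56.60,70.05) → (79.40,61.35) → (78.17,36.98) → (54.61,30.61) → (41.28,51.06) → (56.60,70.05) (closed)

; LightBurn 1.7.01
; GRBL device profile, absolute coords
G21
G90
G00 X50.53 Y54.81
M3 S434
G01 X25.04 Y56.46 F1566
G01 X62.87 Y11.79
G01 X59.51 Y14.61
G01 X50.53 Y54.81
M5
G00 X40.04 Y18.10
M3 S434
G01 X5.28 Y73.69 F1566
G01 X43.32 Y9.34
G01 X40.04 Y18.10
M5
G00 X67.24 Y93.62
M3 S434
G01 X17.55 Y72.47 F1566
G01 X83.43 Y89.75
G01 X13.12 Y7.39
G01 X54.21 Y33.75
G01 X74.72 Y30.54
M5
G00 X79.66 Y47.95
M3 S434
G01 X29.34 Y9.66 F1566
G01 X20.23 Y45.47
G01 X60.68 Y42.51
G01 X39.98 Y12.99
G01 X56.42 Y89.32
M5
G00 X20.97 Y44.13
M3 S434
G01 X20.98 Y49.56 F1566
G01 X25.69 Y52.27
G01 X30.39 Y49.55
G01 X30.38 Y44.12
G01 X25.67 Y41.41
G01 X20.97 Y44.13
M5
G00 X46.52 Y41.90
M3 S434
G01 X82.45 Y39.42 F1566
G01 X63.83 Y42.97
M5
G00 X10.18 Y70.57
M3 S434
G01 X47.58 Y70.57 F1566
G01 X47.58 Y33.16
G01 X10.18 Y33.16
G01 X10.18 Y70.57
M5
G00 X56.60 Y70.05
M3 S434
G01 X79.40 Y61.35 F1566
G01 X78.17 Y36.98
G01 X54.61 Y30.61
G01 X41.28 Y51.06
G01 X56.60 Y70.05
M5
G00 X0.00 Y0.00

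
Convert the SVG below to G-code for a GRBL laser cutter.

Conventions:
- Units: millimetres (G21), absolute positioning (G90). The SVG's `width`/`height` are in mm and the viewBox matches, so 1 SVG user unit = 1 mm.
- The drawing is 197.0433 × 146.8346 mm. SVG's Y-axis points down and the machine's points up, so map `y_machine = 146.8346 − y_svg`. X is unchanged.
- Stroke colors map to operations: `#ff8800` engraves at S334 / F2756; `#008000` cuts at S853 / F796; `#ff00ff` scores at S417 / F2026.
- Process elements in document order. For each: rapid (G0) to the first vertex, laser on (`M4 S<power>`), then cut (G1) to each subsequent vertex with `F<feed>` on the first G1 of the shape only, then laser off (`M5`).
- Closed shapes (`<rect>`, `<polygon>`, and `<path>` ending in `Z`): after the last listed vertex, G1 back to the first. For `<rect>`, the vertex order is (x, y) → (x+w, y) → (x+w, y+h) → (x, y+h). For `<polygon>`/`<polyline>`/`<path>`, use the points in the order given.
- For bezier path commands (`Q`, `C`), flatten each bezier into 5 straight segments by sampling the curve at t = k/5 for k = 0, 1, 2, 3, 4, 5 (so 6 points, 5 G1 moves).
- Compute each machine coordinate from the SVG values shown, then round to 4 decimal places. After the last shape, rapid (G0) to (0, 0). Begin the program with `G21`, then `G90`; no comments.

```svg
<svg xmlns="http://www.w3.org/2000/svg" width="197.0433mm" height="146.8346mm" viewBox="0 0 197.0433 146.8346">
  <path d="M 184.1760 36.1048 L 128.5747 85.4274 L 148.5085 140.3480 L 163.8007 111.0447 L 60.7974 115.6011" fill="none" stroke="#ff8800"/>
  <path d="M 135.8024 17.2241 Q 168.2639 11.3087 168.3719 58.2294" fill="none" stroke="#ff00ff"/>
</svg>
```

Since the viewBox matches the mm dimensions, user units are millimetres directly. The only transform is the Y-flip y_m = 146.8346 − y_svg.

Shape 1 is a open polyline drawn with `<path>`. Its stroke #ff8800 means engrave at S334, F2756. After flipping Y the toolpath is (184.1760,110.7298) → (128.5747,61.4072) → (148.5085,6.4866) → (163.8007,35.7899) → (60.7974,31.2335).

Shape 2 is a quadratic bezier drawn with `<path>`. Its stroke #ff00ff means score at S417, F2026. After flipping Y the toolpath is (135.8024,129.6105) → (147.4929,129.8632) → (156.5950,125.8890) → (163.1089,117.6880) → (167.0346,105.2600) → (168.3719,88.6052).

G21
G90
G0 X184.1760 Y110.7298
M4 S334
G1 X128.5747 Y61.4072 F2756
G1 X148.5085 Y6.4866
G1 X163.8007 Y35.7899
G1 X60.7974 Y31.2335
M5
G0 X135.8024 Y129.6105
M4 S417
G1 X147.4929 Y129.8632 F2026
G1 X156.5950 Y125.8890
G1 X163.1089 Y117.6880
G1 X167.0346 Y105.2600
G1 X168.3719 Y88.6052
M5
G0 X0.0000 Y0.0000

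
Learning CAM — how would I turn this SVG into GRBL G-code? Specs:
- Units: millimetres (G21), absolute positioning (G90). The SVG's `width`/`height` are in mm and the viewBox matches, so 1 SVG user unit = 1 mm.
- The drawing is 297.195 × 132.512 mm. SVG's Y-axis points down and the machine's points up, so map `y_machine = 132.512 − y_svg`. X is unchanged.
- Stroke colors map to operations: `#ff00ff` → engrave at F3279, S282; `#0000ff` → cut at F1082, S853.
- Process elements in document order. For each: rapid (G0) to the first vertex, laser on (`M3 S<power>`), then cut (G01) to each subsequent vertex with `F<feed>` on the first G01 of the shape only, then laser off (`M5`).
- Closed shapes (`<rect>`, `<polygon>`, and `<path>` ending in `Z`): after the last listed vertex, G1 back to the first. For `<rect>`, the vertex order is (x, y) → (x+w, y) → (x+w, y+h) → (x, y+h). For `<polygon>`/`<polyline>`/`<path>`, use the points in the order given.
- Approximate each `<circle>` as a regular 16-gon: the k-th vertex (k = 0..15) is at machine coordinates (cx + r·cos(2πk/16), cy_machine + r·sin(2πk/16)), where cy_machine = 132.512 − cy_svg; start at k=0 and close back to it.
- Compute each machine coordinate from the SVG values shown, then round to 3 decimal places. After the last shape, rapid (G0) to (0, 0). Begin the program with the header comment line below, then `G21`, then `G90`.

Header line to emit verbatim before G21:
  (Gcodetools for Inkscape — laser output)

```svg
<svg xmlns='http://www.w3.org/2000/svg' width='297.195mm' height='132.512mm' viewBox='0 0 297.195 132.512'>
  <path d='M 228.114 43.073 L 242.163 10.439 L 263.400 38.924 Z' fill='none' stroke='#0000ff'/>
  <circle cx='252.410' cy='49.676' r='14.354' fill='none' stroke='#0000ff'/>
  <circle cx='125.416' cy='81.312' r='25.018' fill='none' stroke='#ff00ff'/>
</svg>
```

Since the viewBox matches the mm dimensions, user units are millimetres directly. The only transform is the Y-flip y_m = 132.512 − y_svg.

Shape 1 is a regular polygon drawn with `<path>`. Its stroke #0000ff means cut at S853, F1082. After flipping Y the toolpath is (228.114,89.439) → (242.163,122.073) → (263.400,93.588) → (228.114,89.439), returning to the start.

Shape 2 is a circle drawn with `<circle>`. Its stroke #0000ff means cut at S853, F1082. After flipping Y the toolpath is (266.764,82.836) → (265.671,88.329) → (262.560,92.986) → (257.903,96.097) → (252.410,97.190) → (246.917,96.097) → (242.260,92.986) → (239.149,88.329) → (238.056,82.836) → (239.149,77.343) → (242.260,72.686) → (246.917,69.575) → (252.410,68.482) → (257.903,69.575) → (262.560,72.686) → (265.671,77.343) → (266.764,82.836), returning to the start.

Shape 3 is a circle drawn with `<circle>`. Its stroke #ff00ff means engrave at S282, F3279. After flipping Y the toolpath is (150.434,51.200) → (148.530,60.774) → (143.106,68.890) → (134.990,74.314) → (125.416,76.218) → (115.842,74.314) → (107.726,68.890) → (102.302,60.774) → (100.398,51.200) → (102.302,41.626) → (107.726,33.510) → (115.842,28.086) → (125.416,26.182) → (134.990,28.086) → (143.106,33.510) → (148.530,41.626) → (150.434,51.200), returning to the start.

(Gcodetools for Inkscape — laser output)
G21
G90
G0 X228.114 Y89.439
M3 S853
G01 X242.163 Y122.073 F1082
G01 X263.400 Y93.588
G01 X228.114 Y89.439
M5
G0 X266.764 Y82.836
M3 S853
G01 X265.671 Y88.329 F1082
G01 X262.560 Y92.986
G01 X257.903 Y96.097
G01 X252.410 Y97.190
G01 X246.917 Y96.097
G01 X242.260 Y92.986
G01 X239.149 Y88.329
G01 X238.056 Y82.836
G01 X239.149 Y77.343
G01 X242.260 Y72.686
G01 X246.917 Y69.575
G01 X252.410 Y68.482
G01 X257.903 Y69.575
G01 X262.560 Y72.686
G01 X265.671 Y77.343
G01 X266.764 Y82.836
M5
G0 X150.434 Y51.200
M3 S282
G01 X148.530 Y60.774 F3279
G01 X143.106 Y68.890
G01 X134.990 Y74.314
G01 X125.416 Y76.218
G01 X115.842 Y74.314
G01 X107.726 Y68.890
G01 X102.302 Y60.774
G01 X100.398 Y51.200
G01 X102.302 Y41.626
G01 X107.726 Y33.510
G01 X115.842 Y28.086
G01 X125.416 Y26.182
G01 X134.990 Y28.086
G01 X143.106 Y33.510
G01 X148.530 Y41.626
G01 X150.434 Y51.200
M5
G0 X0.000 Y0.000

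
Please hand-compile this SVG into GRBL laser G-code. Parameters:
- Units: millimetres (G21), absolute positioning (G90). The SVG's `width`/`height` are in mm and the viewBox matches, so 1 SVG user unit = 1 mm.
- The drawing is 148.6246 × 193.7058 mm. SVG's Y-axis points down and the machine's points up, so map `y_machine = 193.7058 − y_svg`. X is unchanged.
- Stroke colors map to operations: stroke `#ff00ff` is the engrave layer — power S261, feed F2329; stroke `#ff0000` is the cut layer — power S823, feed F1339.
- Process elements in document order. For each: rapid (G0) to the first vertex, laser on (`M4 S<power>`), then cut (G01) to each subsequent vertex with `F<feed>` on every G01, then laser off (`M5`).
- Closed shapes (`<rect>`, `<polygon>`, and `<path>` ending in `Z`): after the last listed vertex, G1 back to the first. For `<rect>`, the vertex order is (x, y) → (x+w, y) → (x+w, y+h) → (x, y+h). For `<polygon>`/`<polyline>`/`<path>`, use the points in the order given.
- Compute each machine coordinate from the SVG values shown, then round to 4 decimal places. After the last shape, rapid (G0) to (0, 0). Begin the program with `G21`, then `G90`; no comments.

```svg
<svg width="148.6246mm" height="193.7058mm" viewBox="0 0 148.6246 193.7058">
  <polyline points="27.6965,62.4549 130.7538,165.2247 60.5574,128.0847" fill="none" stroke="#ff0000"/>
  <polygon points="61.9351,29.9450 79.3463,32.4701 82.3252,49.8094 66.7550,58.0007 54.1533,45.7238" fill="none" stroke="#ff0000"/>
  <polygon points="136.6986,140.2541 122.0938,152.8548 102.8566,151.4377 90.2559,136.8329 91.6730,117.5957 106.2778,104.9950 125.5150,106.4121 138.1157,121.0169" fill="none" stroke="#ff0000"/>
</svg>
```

viewBox `0 0 148.6246 193.7058` with mm width/height → 1 unit = 1 mm. Flip: y_m = 193.7058 − y_svg.

**Shape 1** — `<polyline>` open polyline, stroke `#ff0000` → cut (S823, F1339). Machine vertices: (27.6965,131.2509) → (130.7538,28.4811) → (60.5574,65.6211). Open path.

**Shape 2** — `<polygon>` regular polygon, stroke `#ff0000` → cut (S823, F1339). Machine vertices: (61.9351,163.7608) → (79.3463,161.2357) → (82.3252,143.8964) → (66.7550,135.7051) → (54.1533,147.9820) → (61.9351,163.7608). Closed: final G1 returns to the first vertex.

**Shape 3** — `<polygon>` regular polygon, stroke `#ff0000` → cut (S823, F1339). Machine vertices: (136.6986,53.4517) → (122.0938,40.8510) → (102.8566,42.2681) → (90.2559,56.8729) → (91.6730,76.1101) → (106.2778,88.7108) → (125.5150,87.2937) → (138.1157,72.6889) → (136.6986,53.4517). Closed: final G1 returns to the first vertex.

G21
G90
G0 X27.6965 Y131.2509
M4 S823
G01 X130.7538 Y28.4811 F1339
G01 X60.5574 Y65.6211 F1339
M5
G0 X61.9351 Y163.7608
M4 S823
G01 X79.3463 Y161.2357 F1339
G01 X82.3252 Y143.8964 F1339
G01 X66.7550 Y135.7051 F1339
G01 X54.1533 Y147.9820 F1339
G01 X61.9351 Y163.7608 F1339
M5
G0 X136.6986 Y53.4517
M4 S823
G01 X122.0938 Y40.8510 F1339
G01 X102.8566 Y42.2681 F1339
G01 X90.2559 Y56.8729 F1339
G01 X91.6730 Y76.1101 F1339
G01 X106.2778 Y88.7108 F1339
G01 X125.5150 Y87.2937 F1339
G01 X138.1157 Y72.6889 F1339
G01 X136.6986 Y53.4517 F1339
M5
G0 X0.0000 Y0.0000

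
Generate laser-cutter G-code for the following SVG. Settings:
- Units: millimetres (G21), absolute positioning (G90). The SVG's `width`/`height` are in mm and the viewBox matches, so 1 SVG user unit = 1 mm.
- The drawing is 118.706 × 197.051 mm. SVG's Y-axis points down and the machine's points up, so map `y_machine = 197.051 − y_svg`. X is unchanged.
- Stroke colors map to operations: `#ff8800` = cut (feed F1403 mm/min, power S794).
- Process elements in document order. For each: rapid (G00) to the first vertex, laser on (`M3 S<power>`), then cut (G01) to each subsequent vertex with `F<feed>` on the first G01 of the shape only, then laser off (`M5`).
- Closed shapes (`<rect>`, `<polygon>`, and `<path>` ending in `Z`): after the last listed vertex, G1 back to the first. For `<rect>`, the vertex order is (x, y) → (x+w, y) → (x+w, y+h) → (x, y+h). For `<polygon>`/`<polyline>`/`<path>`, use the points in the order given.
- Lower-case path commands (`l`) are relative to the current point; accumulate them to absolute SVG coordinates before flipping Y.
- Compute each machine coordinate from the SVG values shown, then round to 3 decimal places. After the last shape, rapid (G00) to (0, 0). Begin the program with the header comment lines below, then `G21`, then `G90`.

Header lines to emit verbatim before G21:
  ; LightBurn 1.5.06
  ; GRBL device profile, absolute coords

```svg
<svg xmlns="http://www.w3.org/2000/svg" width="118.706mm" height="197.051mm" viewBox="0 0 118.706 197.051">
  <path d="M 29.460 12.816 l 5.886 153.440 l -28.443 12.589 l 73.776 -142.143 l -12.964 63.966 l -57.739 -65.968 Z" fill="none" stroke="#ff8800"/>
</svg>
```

; LightBurn 1.5.06
; GRBL device profile, absolute coords
G21
G90
G00 X29.460 Y184.235
M3 S794
G01 X35.346 Y30.795 F1403
G01 X6.903 Y18.206
G01 X80.679 Y160.349
G01 X67.715 Y96.383
G01 X9.976 Y162.351
G01 X29.460 Y184.235
M5
G00 X0.000 Y0.000

1 u = 1 mm; y_m = 197.051 − y.

[1] `<path>` closed polygon, #ff8800→cut S794 F1403: (29.460,184.235) → (35.346,30.795) → (6.903,18.206) → (80.679,160.349) → (67.715,96.383) → (9.976,162.351) → (29.460,184.235) (closed)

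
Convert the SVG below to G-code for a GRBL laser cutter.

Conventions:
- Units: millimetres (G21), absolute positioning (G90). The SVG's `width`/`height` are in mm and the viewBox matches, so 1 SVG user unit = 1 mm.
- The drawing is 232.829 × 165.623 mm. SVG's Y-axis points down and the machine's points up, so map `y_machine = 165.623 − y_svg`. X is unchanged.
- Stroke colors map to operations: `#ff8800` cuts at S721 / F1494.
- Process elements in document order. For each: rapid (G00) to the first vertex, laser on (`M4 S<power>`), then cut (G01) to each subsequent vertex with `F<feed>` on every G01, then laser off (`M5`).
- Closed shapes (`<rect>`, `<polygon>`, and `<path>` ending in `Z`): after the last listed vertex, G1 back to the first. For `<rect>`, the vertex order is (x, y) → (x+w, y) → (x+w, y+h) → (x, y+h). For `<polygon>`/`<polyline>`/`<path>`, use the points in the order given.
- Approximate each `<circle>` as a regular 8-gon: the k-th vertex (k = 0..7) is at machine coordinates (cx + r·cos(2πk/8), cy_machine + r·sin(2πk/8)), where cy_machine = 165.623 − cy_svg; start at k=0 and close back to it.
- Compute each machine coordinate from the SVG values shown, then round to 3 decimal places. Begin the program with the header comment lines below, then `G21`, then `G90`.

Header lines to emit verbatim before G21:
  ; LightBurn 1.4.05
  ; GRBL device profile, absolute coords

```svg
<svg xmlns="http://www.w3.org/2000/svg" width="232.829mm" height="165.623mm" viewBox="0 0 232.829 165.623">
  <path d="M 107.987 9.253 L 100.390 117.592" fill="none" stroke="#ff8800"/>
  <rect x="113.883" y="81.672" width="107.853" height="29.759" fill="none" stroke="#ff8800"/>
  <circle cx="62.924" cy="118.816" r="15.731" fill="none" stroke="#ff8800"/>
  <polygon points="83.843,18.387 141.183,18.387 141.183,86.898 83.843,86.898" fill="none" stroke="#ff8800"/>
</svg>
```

viewBox `0 0 232.829 165.623` with mm width/height → 1 unit = 1 mm. Flip: y_m = 165.623 − y_svg.

**Shape 1** — `<path>` line segment, stroke `#ff8800` → cut (S721, F1494). Machine vertices: (107.987,156.370) → (100.390,48.031). Open path.

**Shape 2** — `<rect>` rectangle, stroke `#ff8800` → cut (S721, F1494). Machine vertices: (113.883,83.951) → (221.736,83.951) → (221.736,54.192) → (113.883,54.192) → (113.883,83.951). Closed: final G1 returns to the first vertex.

**Shape 3** — `<circle>` circle, stroke `#ff8800` → cut (S721, F1494). Machine vertices: (78.655,46.807) → (74.047,57.930) → (62.924,62.538) → (51.801,57.930) → (47.193,46.807) → (51.801,35.684) → (62.924,31.076) → (74.047,35.684) → (78.655,46.807). Closed: final G1 returns to the first vertex.

**Shape 4** — `<polygon>` rectangle, stroke `#ff8800` → cut (S721, F1494). Machine vertices: (83.843,147.236) → (141.183,147.236) → (141.183,78.725) → (83.843,78.725) → (83.843,147.236). Closed: final G1 returns to the first vertex.

; LightBurn 1.4.05
; GRBL device profile, absolute coords
G21
G90
G00 X107.987 Y156.370
M4 S721
G01 X100.390 Y48.031 F1494
M5
G00 X113.883 Y83.951
M4 S721
G01 X221.736 Y83.951 F1494
G01 X221.736 Y54.192 F1494
G01 X113.883 Y54.192 F1494
G01 X113.883 Y83.951 F1494
M5
G00 X78.655 Y46.807
M4 S721
G01 X74.047 Y57.930 F1494
G01 X62.924 Y62.538 F1494
G01 X51.801 Y57.930 F1494
G01 X47.193 Y46.807 F1494
G01 X51.801 Y35.684 F1494
G01 X62.924 Y31.076 F1494
G01 X74.047 Y35.684 F1494
G01 X78.655 Y46.807 F1494
M5
G00 X83.843 Y147.236
M4 S721
G01 X141.183 Y147.236 F1494
G01 X141.183 Y78.725 F1494
G01 X83.843 Y78.725 F1494
G01 X83.843 Y147.236 F1494
M5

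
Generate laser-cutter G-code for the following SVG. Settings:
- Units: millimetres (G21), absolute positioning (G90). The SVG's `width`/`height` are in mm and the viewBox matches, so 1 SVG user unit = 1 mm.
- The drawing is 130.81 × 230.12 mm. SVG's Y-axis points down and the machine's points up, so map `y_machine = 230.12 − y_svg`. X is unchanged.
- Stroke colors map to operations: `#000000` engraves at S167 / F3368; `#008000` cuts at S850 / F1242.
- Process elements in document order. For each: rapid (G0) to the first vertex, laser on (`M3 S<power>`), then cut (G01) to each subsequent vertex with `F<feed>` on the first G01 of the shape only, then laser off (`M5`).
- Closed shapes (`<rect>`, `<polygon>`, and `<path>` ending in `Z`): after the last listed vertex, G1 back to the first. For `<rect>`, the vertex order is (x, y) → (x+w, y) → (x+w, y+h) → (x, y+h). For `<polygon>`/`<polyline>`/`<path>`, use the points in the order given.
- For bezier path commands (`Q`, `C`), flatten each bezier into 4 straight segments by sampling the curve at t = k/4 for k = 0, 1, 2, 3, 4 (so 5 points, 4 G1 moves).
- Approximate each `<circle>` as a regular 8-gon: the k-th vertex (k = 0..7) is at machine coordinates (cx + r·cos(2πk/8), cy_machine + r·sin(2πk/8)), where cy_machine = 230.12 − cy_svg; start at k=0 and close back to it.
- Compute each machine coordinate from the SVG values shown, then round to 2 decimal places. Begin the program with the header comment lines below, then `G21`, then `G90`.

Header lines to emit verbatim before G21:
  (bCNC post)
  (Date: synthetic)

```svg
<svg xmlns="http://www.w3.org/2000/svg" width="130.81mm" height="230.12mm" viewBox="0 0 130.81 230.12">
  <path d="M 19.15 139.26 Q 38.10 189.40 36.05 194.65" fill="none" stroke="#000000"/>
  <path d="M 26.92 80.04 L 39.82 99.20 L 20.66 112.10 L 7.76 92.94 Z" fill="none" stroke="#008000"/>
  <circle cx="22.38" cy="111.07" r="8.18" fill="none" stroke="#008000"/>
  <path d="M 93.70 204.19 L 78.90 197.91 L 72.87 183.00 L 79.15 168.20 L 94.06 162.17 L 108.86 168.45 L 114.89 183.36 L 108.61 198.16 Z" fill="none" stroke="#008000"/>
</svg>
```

(bCNC post)
(Date: synthetic)
G21
G90
G0 X19.15 Y90.86
M3 S167
G01 X27.31 Y68.60 F3368
G01 X32.85 Y51.94
G01 X35.76 Y40.90
G01 X36.05 Y35.47
M5
G0 X26.92 Y150.08
M3 S850
G01 X39.82 Y130.92 F1242
G01 X20.66 Y118.02
G01 X7.76 Y137.18
G01 X26.92 Y150.08
M5
G0 X30.56 Y119.05
M3 S850
G01 X28.16 Y124.83 F1242
G01 X22.38 Y127.23
G01 X16.60 Y124.83
G01 X14.20 Y119.05
G01 X16.60 Y113.27
G01 X22.38 Y110.87
G01 X28.16 Y113.27
G01 X30.56 Y119.05
M5
G0 X93.70 Y25.93
M3 S850
G01 X78.90 Y32.21 F1242
G01 X72.87 Y47.12
G01 X79.15 Y61.92
G01 X94.06 Y67.95
G01 X108.86 Y61.67
G01 X114.89 Y46.76
G01 X108.61 Y31.96
G01 X93.70 Y25.93
M5

Since the viewBox matches the mm dimensions, user units are millimetres directly. The only transform is the Y-flip y_m = 230.12 − y_svg.

Shape 1 is a quadratic bezier drawn with `<path>`. Its stroke #000000 means engrave at S167, F3368. After flipping Y the toolpath is (19.15,90.86) → (27.31,68.60) → (32.85,51.94) → (35.76,40.90) → (36.05,35.47).

Shape 2 is a regular polygon drawn with `<path>`. Its stroke #008000 means cut at S850, F1242. After flipping Y the toolpath is (26.92,150.08) → (39.82,130.92) → (20.66,118.02) → (7.76,137.18) → (26.92,150.08), returning to the start.

Shape 3 is a circle drawn with `<circle>`. Its stroke #008000 means cut at S850, F1242. After flipping Y the toolpath is (30.56,119.05) → (28.16,124.83) → (22.38,127.23) → (16.60,124.83) → (14.20,119.05) → (16.60,113.27) → (22.38,110.87) → (28.16,113.27) → (30.56,119.05), returning to the start.

Shape 4 is a regular polygon drawn with `<path>`. Its stroke #008000 means cut at S850, F1242. After flipping Y the toolpath is (93.70,25.93) → (78.90,32.21) → (72.87,47.12) → (79.15,61.92) → (94.06,67.95) → (108.86,61.67) → (114.89,46.76) → (108.61,31.96) → (93.70,25.93), returning to the start.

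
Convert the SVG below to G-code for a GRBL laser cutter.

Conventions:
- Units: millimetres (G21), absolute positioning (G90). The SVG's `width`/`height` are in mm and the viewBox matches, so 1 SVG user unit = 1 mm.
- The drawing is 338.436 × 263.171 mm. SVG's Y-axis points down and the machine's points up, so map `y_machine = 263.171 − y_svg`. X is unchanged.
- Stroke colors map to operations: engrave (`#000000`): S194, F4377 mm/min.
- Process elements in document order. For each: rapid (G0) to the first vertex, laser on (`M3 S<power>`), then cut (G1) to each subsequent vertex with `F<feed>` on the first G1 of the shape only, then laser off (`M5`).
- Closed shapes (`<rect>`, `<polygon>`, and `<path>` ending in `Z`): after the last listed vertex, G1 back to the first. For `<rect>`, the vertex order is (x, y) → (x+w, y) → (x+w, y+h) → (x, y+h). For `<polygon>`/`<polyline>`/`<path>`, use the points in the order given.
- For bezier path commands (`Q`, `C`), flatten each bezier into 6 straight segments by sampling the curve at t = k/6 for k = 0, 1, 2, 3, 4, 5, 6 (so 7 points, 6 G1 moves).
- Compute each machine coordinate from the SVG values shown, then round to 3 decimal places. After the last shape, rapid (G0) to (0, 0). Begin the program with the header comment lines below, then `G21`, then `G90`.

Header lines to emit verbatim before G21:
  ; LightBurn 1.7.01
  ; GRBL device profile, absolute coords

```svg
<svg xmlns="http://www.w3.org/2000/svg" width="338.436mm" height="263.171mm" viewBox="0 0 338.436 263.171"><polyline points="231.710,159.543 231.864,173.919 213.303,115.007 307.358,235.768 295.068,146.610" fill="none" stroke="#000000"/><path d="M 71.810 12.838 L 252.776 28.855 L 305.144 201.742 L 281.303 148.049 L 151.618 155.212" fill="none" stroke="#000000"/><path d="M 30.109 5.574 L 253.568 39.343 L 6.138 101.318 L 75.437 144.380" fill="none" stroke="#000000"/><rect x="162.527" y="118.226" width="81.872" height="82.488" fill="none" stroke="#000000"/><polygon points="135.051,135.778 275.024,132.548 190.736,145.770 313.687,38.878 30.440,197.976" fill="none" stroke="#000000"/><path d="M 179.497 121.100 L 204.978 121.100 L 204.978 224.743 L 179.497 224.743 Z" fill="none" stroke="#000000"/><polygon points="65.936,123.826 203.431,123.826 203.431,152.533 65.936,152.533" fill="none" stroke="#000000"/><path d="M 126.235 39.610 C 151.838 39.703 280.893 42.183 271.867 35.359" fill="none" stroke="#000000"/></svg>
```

; LightBurn 1.7.01
; GRBL device profile, absolute coords
G21
G90
G0 X231.710 Y103.628
M3 S194
G1 X231.864 Y89.252 F4377
G1 X213.303 Y148.164
G1 X307.358 Y27.403
G1 X295.068 Y116.561
M5
G0 X71.810 Y250.333
M3 S194
G1 X252.776 Y234.316 F4377
G1 X305.144 Y61.429
G1 X281.303 Y115.122
G1 X151.618 Y107.959
M5
G0 X30.109 Y257.597
M3 S194
G1 X253.568 Y223.828 F4377
G1 X6.138 Y161.853
G1 X75.437 Y118.791
M5
G0 X162.527 Y144.945
M3 S194
G1 X244.399 Y144.945 F4377
G1 X244.399 Y62.457
G1 X162.527 Y62.457
G1 X162.527 Y144.945
M5
G0 X135.051 Y127.393
M3 S194
G1 X275.024 Y130.623 F4377
G1 X190.736 Y117.401
G1 X313.687 Y224.293
G1 X30.440 Y65.195
G1 X135.051 Y127.393
M5
G0 X179.497 Y142.071
M3 S194
G1 X204.978 Y142.071 F4377
G1 X204.978 Y38.428
G1 X179.497 Y38.428
G1 X179.497 Y142.071
M5
G0 X65.936 Y139.345
M3 S194
G1 X203.431 Y139.345 F4377
G1 X203.431 Y110.638
G1 X65.936 Y110.638
G1 X65.936 Y139.345
M5
G0 X126.235 Y223.561
M3 S194
G1 X146.539 Y223.370 F4377
G1 X177.376 Y223.105
G1 X212.037 Y223.093
G1 X243.812 Y223.656
G1 X265.991 Y225.121
G1 X271.867 Y227.812
M5
G0 X0.000 Y0.000

Since the viewBox matches the mm dimensions, user units are millimetres directly. The only transform is the Y-flip y_m = 263.171 − y_svg.

Shape 1 is a open polyline drawn with `<polyline>`. Its stroke #000000 means engrave at S194, F4377. After flipping Y the toolpath is (231.710,103.628) → (231.864,89.252) → (213.303,148.164) → (307.358,27.403) → (295.068,116.561).

Shape 2 is a open polyline drawn with `<path>`. Its stroke #000000 means engrave at S194, F4377. After flipping Y the toolpath is (71.810,250.333) → (252.776,234.316) → (305.144,61.429) → (281.303,115.122) → (151.618,107.959).

Shape 3 is a open polyline drawn with `<path>`. Its stroke #000000 means engrave at S194, F4377. After flipping Y the toolpath is (30.109,257.597) → (253.568,223.828) → (6.138,161.853) → (75.437,118.791).

Shape 4 is a rectangle drawn with `<rect>`. Its stroke #000000 means engrave at S194, F4377. After flipping Y the toolpath is (162.527,144.945) → (244.399,144.945) → (244.399,62.457) → (162.527,62.457) → (162.527,144.945), returning to the start.

Shape 5 is a closed polygon drawn with `<polygon>`. Its stroke #000000 means engrave at S194, F4377. After flipping Y the toolpath is (135.051,127.393) → (275.024,130.623) → (190.736,117.401) → (313.687,224.293) → (30.440,65.195) → (135.051,127.393), returning to the start.

Shape 6 is a rectangle drawn with `<path>`. Its stroke #000000 means engrave at S194, F4377. After flipping Y the toolpath is (179.497,142.071) → (204.978,142.071) → (204.978,38.428) → (179.497,38.428) → (179.497,142.071), returning to the start.

Shape 7 is a rectangle drawn with `<polygon>`. Its stroke #000000 means engrave at S194, F4377. After flipping Y the toolpath is (65.936,139.345) → (203.431,139.345) → (203.431,110.638) → (65.936,110.638) → (65.936,139.345), returning to the start.

Shape 8 is a cubic bezier drawn with `<path>`. Its stroke #000000 means engrave at S194, F4377. After flipping Y the toolpath is (126.235,223.561) → (146.539,223.370) → (177.376,223.105) → (212.037,223.093) → (243.812,223.656) → (265.991,225.121) → (271.867,227.812).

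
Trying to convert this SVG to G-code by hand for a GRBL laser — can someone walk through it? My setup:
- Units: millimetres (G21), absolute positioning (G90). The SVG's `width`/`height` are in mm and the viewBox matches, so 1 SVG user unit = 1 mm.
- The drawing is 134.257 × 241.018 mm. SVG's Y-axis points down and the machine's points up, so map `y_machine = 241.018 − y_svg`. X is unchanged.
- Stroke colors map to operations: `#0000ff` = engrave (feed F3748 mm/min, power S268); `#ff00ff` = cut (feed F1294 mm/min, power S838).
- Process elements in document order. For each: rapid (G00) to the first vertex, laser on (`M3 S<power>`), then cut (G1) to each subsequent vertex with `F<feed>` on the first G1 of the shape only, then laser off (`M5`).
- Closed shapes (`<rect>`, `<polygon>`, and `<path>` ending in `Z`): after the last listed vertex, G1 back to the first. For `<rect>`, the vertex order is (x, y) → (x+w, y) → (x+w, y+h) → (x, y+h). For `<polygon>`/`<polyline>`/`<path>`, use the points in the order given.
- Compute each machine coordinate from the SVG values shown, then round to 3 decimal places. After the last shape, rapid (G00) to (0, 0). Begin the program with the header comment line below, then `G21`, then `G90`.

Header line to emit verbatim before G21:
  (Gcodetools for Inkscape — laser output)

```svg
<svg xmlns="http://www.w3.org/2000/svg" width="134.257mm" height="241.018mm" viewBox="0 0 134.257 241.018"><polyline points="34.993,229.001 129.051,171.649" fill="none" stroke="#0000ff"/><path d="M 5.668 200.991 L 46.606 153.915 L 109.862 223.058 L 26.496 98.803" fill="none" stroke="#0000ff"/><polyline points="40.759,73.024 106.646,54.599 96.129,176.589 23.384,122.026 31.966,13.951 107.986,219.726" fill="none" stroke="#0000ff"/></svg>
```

viewBox `0 0 134.257 241.018` with mm width/height → 1 unit = 1 mm. Flip: y_m = 241.018 − y_svg.

**Shape 1** — `<polyline>` line segment, stroke `#0000ff` → engrave (S268, F3748). Machine vertices: (34.993,12.017) → (129.051,69.369). Open path.

**Shape 2** — `<path>` open polyline, stroke `#0000ff` → engrave (S268, F3748). Machine vertices: (5.668,40.027) → (46.606,87.103) → (109.862,17.960) → (26.496,142.215). Open path.

**Shape 3** — `<polyline>` open polyline, stroke `#0000ff` → engrave (S268, F3748). Machine vertices: (40.759,167.994) → (106.646,186.419) → (96.129,64.429) → (23.384,118.992) → (31.966,227.067) → (107.986,21.292). Open path.

(Gcodetools for Inkscape — laser output)
G21
G90
G00 X34.993 Y12.017
M3 S268
G1 X129.051 Y69.369 F3748
M5
G00 X5.668 Y40.027
M3 S268
G1 X46.606 Y87.103 F3748
G1 X109.862 Y17.960
G1 X26.496 Y142.215
M5
G00 X40.759 Y167.994
M3 S268
G1 X106.646 Y186.419 F3748
G1 X96.129 Y64.429
G1 X23.384 Y118.992
G1 X31.966 Y227.067
G1 X107.986 Y21.292
M5
G00 X0.000 Y0.000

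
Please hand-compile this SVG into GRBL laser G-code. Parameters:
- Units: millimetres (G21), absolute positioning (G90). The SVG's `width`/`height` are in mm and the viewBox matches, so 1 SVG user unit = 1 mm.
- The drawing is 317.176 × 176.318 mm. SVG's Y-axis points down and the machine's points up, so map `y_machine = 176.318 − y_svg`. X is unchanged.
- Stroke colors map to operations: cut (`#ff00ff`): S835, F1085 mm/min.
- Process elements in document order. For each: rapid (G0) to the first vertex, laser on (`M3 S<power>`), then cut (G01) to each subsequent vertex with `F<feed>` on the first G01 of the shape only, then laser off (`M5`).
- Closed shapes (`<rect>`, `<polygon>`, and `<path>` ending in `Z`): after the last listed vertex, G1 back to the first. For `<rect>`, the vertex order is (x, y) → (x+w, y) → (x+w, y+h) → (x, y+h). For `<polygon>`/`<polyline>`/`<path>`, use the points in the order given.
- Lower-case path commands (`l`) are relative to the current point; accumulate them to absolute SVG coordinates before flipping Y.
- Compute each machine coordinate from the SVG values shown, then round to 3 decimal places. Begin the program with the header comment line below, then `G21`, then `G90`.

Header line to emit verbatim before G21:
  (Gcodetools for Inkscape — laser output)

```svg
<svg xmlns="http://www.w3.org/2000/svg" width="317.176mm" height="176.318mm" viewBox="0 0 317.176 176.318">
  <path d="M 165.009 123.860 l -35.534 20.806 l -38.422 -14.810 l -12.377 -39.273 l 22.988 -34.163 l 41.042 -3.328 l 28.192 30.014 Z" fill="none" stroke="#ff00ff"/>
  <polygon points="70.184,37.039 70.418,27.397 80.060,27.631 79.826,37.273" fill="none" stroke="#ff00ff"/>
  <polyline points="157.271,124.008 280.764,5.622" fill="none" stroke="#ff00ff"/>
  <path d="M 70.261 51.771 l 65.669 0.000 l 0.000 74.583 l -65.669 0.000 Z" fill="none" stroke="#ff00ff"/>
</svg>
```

1 u = 1 mm; y_m = 176.318 − y.

[1] `<path>` regular polygon, #ff00ff→cut S835 F1085: (165.009,52.458) → (129.475,31.652) → (91.053,46.462) → (78.676,85.735) → (101.664,119.898) → (142.706,123.226) → (170.898,93.212) → (165.009,52.458) (closed)

[2] `<polygon>` regular polygon, #ff00ff→cut S835 F1085: (70.184,139.279) → (70.418,148.921) → (80.060,148.687) → (79.826,139.045) → (70.184,139.279) (closed)

[3] `<polyline>` line segment, #ff00ff→cut S835 F1085: (157.271,52.310) → (280.764,170.696)

[4] `<path>` rectangle, #ff00ff→cut S835 F1085: (70.261,124.547) → (135.930,124.547) → (135.930,49.964) → (70.261,49.964) → (70.261,124.547) (closed)

(Gcodetools for Inkscape — laser output)
G21
G90
G0 X165.009 Y52.458
M3 S835
G01 X129.475 Y31.652 F1085
G01 X91.053 Y46.462
G01 X78.676 Y85.735
G01 X101.664 Y119.898
G01 X142.706 Y123.226
G01 X170.898 Y93.212
G01 X165.009 Y52.458
M5
G0 X70.184 Y139.279
M3 S835
G01 X70.418 Y148.921 F1085
G01 X80.060 Y148.687
G01 X79.826 Y139.045
G01 X70.184 Y139.279
M5
G0 X157.271 Y52.310
M3 S835
G01 X280.764 Y170.696 F1085
M5
G0 X70.261 Y124.547
M3 S835
G01 X135.930 Y124.547 F1085
G01 X135.930 Y49.964
G01 X70.261 Y49.964
G01 X70.261 Y124.547
M5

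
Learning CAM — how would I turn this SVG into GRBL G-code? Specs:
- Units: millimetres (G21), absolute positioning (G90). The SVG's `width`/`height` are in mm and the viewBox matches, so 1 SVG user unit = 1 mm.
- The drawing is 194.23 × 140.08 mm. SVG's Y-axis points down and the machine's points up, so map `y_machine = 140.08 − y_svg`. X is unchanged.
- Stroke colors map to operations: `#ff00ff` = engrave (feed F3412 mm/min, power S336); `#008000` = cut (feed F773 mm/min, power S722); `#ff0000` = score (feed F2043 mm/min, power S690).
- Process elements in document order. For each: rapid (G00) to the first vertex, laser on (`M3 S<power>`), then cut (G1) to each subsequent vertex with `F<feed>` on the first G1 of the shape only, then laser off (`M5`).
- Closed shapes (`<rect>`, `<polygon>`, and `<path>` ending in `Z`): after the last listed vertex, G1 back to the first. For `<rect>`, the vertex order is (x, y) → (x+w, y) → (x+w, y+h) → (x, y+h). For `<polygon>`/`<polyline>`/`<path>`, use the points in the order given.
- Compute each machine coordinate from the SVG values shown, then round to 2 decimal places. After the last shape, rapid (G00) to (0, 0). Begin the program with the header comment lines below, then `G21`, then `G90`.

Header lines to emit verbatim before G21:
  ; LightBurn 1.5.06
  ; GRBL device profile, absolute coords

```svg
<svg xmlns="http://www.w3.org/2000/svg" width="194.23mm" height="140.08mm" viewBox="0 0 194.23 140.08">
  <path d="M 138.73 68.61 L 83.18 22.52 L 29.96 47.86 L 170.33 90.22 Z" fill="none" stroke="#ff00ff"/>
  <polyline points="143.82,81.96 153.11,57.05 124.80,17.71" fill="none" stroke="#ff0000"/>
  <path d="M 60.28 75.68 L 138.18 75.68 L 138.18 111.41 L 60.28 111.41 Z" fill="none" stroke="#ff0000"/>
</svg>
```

; LightBurn 1.5.06
; GRBL device profile, absolute coords
G21
G90
G00 X138.73 Y71.47
M3 S336
G1 X83.18 Y117.56 F3412
G1 X29.96 Y92.22
G1 X170.33 Y49.86
G1 X138.73 Y71.47
M5
G00 X143.82 Y58.12
M3 S690
G1 X153.11 Y83.03 F2043
G1 X124.80 Y122.37
M5
G00 X60.28 Y64.40
M3 S690
G1 X138.18 Y64.40 F2043
G1 X138.18 Y28.67
G1 X60.28 Y28.67
G1 X60.28 Y64.40
M5
G00 X0.00 Y0.00

1 u = 1 mm; y_m = 140.08 − y.

[1] `<path>` closed polygon, #ff00ff→engrave S336 F3412: (138.73,71.47) → (83.18,117.56) → (29.96,92.22) → (170.33,49.86) → (138.73,71.47) (closed)

[2] `<polyline>` open polyline, #ff0000→score S690 F2043: (143.82,58.12) → (153.11,83.03) → (124.80,122.37)

[3] `<path>` rectangle, #ff0000→score S690 F2043: (60.28,64.40) → (138.18,64.40) → (138.18,28.67) → (60.28,28.67) → (60.28,64.40) (closed)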